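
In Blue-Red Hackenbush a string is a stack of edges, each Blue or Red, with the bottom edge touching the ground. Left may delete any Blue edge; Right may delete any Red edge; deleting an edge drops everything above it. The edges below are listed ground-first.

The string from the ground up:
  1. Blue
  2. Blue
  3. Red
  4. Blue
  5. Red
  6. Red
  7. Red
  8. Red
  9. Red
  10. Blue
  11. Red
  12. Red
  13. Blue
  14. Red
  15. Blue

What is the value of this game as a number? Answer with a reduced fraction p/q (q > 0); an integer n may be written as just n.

12363/8192

B: Left { 0 }, Right { — } → simplest 1
BB: Left { 0, 1 }, Right { — } → simplest 2
BBR: Left { 0, 1 }, Right { 2 } → simplest 3/2
BBRB: Left { 0, 1, 3/2 }, Right { 2 } → simplest 7/4
BBRBR: Left { 0, 1, 3/2 }, Right { 7/4, 2 } → simplest 13/8
BBRBRR: Left { 0, 1, 3/2 }, Right { 13/8, 7/4, 2 } → simplest 25/16
BBRBRRR: Left { 0, 1, 3/2 }, Right { 25/16, 13/8, 7/4, 2 } → simplest 49/32
BBRBRRRR: Left { 0, 1, 3/2 }, Right { 49/32, 25/16, 13/8, 7/4, 2 } → simplest 97/64
BBRBRRRRR: Left { 0, 1, 3/2 }, Right { 97/64, 49/32, 25/16, 13/8, 7/4, 2 } → simplest 193/128
BBRBRRRRRB: Left { 0, 1, 3/2, 193/128 }, Right { 97/64, 49/32, 25/16, 13/8, 7/4, 2 } → simplest 387/256
BBRBRRRRRBR: Left { 0, 1, 3/2, 193/128 }, Right { 387/256, 97/64, 49/32, 25/16, 13/8, 7/4, 2 } → simplest 773/512
BBRBRRRRRBRR: Left { 0, 1, 3/2, 193/128 }, Right { 773/512, 387/256, 97/64, 49/32, 25/16, 13/8, 7/4, 2 } → simplest 1545/1024
BBRBRRRRRBRRB: Left { 0, 1, 3/2, 193/128, 1545/1024 }, Right { 773/512, 387/256, 97/64, 49/32, 25/16, 13/8, 7/4, 2 } → simplest 3091/2048
BBRBRRRRRBRRBR: Left { 0, 1, 3/2, 193/128, 1545/1024 }, Right { 3091/2048, 773/512, 387/256, 97/64, 49/32, 25/16, 13/8, 7/4, 2 } → simplest 6181/4096
BBRBRRRRRBRRBRB: Left { 0, 1, 3/2, 193/128, 1545/1024, 6181/4096 }, Right { 3091/2048, 773/512, 387/256, 97/64, 49/32, 25/16, 13/8, 7/4, 2 } → simplest 12363/8192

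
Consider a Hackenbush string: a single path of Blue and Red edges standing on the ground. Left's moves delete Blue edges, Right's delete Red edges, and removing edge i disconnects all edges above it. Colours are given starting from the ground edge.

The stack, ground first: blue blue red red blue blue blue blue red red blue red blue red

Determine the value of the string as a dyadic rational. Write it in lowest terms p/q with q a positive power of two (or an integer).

6037/4096

Recurse on prefixes of the 14-edge string blue blue red red blue blue blue blue red red blue red blue red:
step 1: add blue to get b; options L={ 0 } R={ ∅ } — 1
step 2: add blue to get bb; options L={ 0; 1 } R={ ∅ } — 2
step 3: add red to get bbr; options L={ 0; 1 } R={ 2 } — 3/2
step 4: add red to get bbrr; options L={ 0; 1 } R={ 3/2; 2 } — 5/4
step 5: add blue to get bbrrb; options L={ 0; 1; 5/4 } R={ 3/2; 2 } — 11/8
step 6: add blue to get bbrrbb; options L={ 0; 1; 5/4; 11/8 } R={ 3/2; 2 } — 23/16
step 7: add blue to get bbrrbbb; options L={ 0; 1; 5/4; 11/8; 23/16 } R={ 3/2; 2 } — 47/32
step 8: add blue to get bbrrbbbb; options L={ 0; 1; 5/4; 11/8; 23/16; 47/32 } R={ 3/2; 2 } — 95/64
step 9: add red to get bbrrbbbbr; options L={ 0; 1; 5/4; 11/8; 23/16; 47/32 } R={ 95/64; 3/2; 2 } — 189/128
step 10: add red to get bbrrbbbbrr; options L={ 0; 1; 5/4; 11/8; 23/16; 47/32 } R={ 189/128; 95/64; 3/2; 2 } — 377/256
step 11: add blue to get bbrrbbbbrrb; options L={ 0; 1; 5/4; 11/8; 23/16; 47/32; 377/256 } R={ 189/128; 95/64; 3/2; 2 } — 755/512
step 12: add red to get bbrrbbbbrrbr; options L={ 0; 1; 5/4; 11/8; 23/16; 47/32; 377/256 } R={ 755/512; 189/128; 95/64; 3/2; 2 } — 1509/1024
step 13: add blue to get bbrrbbbbrrbrb; options L={ 0; 1; 5/4; 11/8; 23/16; 47/32; 377/256; 1509/1024 } R={ 755/512; 189/128; 95/64; 3/2; 2 } — 3019/2048
step 14: add red to get bbrrbbbbrrbrbr; options L={ 0; 1; 5/4; 11/8; 23/16; 47/32; 377/256; 1509/1024 } R={ 3019/2048; 755/512; 189/128; 95/64; 3/2; 2 } — 6037/4096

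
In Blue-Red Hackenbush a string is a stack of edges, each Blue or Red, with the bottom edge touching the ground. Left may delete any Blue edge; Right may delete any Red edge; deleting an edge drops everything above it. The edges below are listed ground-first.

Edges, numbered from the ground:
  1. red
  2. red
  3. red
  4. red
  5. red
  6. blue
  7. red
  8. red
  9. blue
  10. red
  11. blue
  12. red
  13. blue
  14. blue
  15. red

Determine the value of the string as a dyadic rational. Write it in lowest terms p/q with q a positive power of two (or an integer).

step 1: add red to get r; options L={ · } R={ 0 } — -1
step 2: add red to get rr; options L={ · } R={ -1, 0 } — -2
step 3: add red to get rrr; options L={ · } R={ -2, -1, 0 } — -3
step 4: add red to get rrrr; options L={ · } R={ -3, -2, -1, 0 } — -4
step 5: add red to get rrrrr; options L={ · } R={ -4, -3, -2, -1, 0 } — -5
step 6: add blue to get rrrrrb; options L={ -5 } R={ -4, -3, -2, -1, 0 } — -9/2
step 7: add red to get rrrrrbr; options L={ -5 } R={ -9/2, -4, -3, -2, -1, 0 } — -19/4
step 8: add red to get rrrrrbrr; options L={ -5 } R={ -19/4, -9/2, -4, -3, -2, -1, 0 } — -39/8
step 9: add blue to get rrrrrbrrb; options L={ -5, -39/8 } R={ -19/4, -9/2, -4, -3, -2, -1, 0 } — -77/16
step 10: add red to get rrrrrbrrbr; options L={ -5, -39/8 } R={ -77/16, -19/4, -9/2, -4, -3, -2, -1, 0 } — -155/32
step 11: add blue to get rrrrrbrrbrb; options L={ -5, -39/8, -155/32 } R={ -77/16, -19/4, -9/2, -4, -3, -2, -1, 0 } — -309/64
step 12: add red to get rrrrrbrrbrbr; options L={ -5, -39/8, -155/32 } R={ -309/64, -77/16, -19/4, -9/2, -4, -3, -2, -1, 0 } — -619/128
step 13: add blue to get rrrrrbrrbrbrb; options L={ -5, -39/8, -155/32, -619/128 } R={ -309/64, -77/16, -19/4, -9/2, -4, -3, -2, -1, 0 } — -1237/256
step 14: add blue to get rrrrrbrrbrbrbb; options L={ -5, -39/8, -155/32, -619/128, -1237/256 } R={ -309/64, -77/16, -19/4, -9/2, -4, -3, -2, -1, 0 } — -2473/512
step 15: add red to get rrrrrbrrbrbrbbr; options L={ -5, -39/8, -155/32, -619/128, -1237/256 } R={ -2473/512, -309/64, -77/16, -19/4, -9/2, -4, -3, -2, -1, 0 } — -4947/1024

-4947/1024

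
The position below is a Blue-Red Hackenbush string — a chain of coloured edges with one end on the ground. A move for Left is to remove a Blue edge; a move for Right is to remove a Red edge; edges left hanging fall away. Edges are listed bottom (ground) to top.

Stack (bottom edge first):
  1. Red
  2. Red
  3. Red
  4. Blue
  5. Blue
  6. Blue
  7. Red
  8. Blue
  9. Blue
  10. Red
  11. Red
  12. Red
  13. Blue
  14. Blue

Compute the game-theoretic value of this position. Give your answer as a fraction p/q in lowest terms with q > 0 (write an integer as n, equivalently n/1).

-4409/2048

Build val(s[:k]) for k = 1..14, string s = Red Red Red Blue Blue Blue Red Blue Blue Red Red Red Blue Blue.
val(R) = { ∅ | 0 } ⇒ -1
val(RR) = { ∅ | -1; 0 } ⇒ -2
val(RRR) = { ∅ | -2; -1; 0 } ⇒ -3
val(RRRB) = { -3 | -2; -1; 0 } ⇒ -5/2
val(RRRBB) = { -3; -5/2 | -2; -1; 0 } ⇒ -9/4
val(RRRBBB) = { -3; -5/2; -9/4 | -2; -1; 0 } ⇒ -17/8
val(RRRBBBR) = { -3; -5/2; -9/4 | -17/8; -2; -1; 0 } ⇒ -35/16
val(RRRBBBRB) = { -3; -5/2; -9/4; -35/16 | -17/8; -2; -1; 0 } ⇒ -69/32
val(RRRBBBRBB) = { -3; -5/2; -9/4; -35/16; -69/32 | -17/8; -2; -1; 0 } ⇒ -137/64
val(RRRBBBRBBR) = { -3; -5/2; -9/4; -35/16; -69/32 | -137/64; -17/8; -2; -1; 0 } ⇒ -275/128
val(RRRBBBRBBRR) = { -3; -5/2; -9/4; -35/16; -69/32 | -275/128; -137/64; -17/8; -2; -1; 0 } ⇒ -551/256
val(RRRBBBRBBRRR) = { -3; -5/2; -9/4; -35/16; -69/32 | -551/256; -275/128; -137/64; -17/8; -2; -1; 0 } ⇒ -1103/512
val(RRRBBBRBBRRRB) = { -3; -5/2; -9/4; -35/16; -69/32; -1103/512 | -551/256; -275/128; -137/64; -17/8; -2; -1; 0 } ⇒ -2205/1024
val(RRRBBBRBBRRRBB) = { -3; -5/2; -9/4; -35/16; -69/32; -1103/512; -2205/1024 | -551/256; -275/128; -137/64; -17/8; -2; -1; 0 } ⇒ -4409/2048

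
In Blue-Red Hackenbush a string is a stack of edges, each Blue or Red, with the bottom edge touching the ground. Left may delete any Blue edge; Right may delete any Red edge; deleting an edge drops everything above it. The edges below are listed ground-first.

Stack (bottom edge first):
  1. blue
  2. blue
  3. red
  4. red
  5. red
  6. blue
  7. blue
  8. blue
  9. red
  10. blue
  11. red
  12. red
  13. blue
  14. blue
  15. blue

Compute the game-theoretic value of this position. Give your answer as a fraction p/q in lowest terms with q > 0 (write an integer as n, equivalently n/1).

10063/8192

Build v(s[:k]) for k = 1..15, string s = blue blue red red red blue blue blue red blue red red blue blue blue.
b: Left { 0 }, Right { ∅ } = simplest 1
bb: Left { 0, 1 }, Right { ∅ } = simplest 2
bbr: Left { 0, 1 }, Right { 2 } = simplest 3/2
bbrr: Left { 0, 1 }, Right { 3/2, 2 } = simplest 5/4
bbrrr: Left { 0, 1 }, Right { 5/4, 3/2, 2 } = simplest 9/8
bbrrrb: Left { 0, 1, 9/8 }, Right { 5/4, 3/2, 2 } = simplest 19/16
bbrrrbb: Left { 0, 1, 9/8, 19/16 }, Right { 5/4, 3/2, 2 } = simplest 39/32
bbrrrbbb: Left { 0, 1, 9/8, 19/16, 39/32 }, Right { 5/4, 3/2, 2 } = simplest 79/64
bbrrrbbbr: Left { 0, 1, 9/8, 19/16, 39/32 }, Right { 79/64, 5/4, 3/2, 2 } = simplest 157/128
bbrrrbbbrb: Left { 0, 1, 9/8, 19/16, 39/32, 157/128 }, Right { 79/64, 5/4, 3/2, 2 } = simplest 315/256
bbrrrbbbrbr: Left { 0, 1, 9/8, 19/16, 39/32, 157/128 }, Right { 315/256, 79/64, 5/4, 3/2, 2 } = simplest 629/512
bbrrrbbbrbrr: Left { 0, 1, 9/8, 19/16, 39/32, 157/128 }, Right { 629/512, 315/256, 79/64, 5/4, 3/2, 2 } = simplest 1257/1024
bbrrrbbbrbrrb: Left { 0, 1, 9/8, 19/16, 39/32, 157/128, 1257/1024 }, Right { 629/512, 315/256, 79/64, 5/4, 3/2, 2 } = simplest 2515/2048
bbrrrbbbrbrrbb: Left { 0, 1, 9/8, 19/16, 39/32, 157/128, 1257/1024, 2515/2048 }, Right { 629/512, 315/256, 79/64, 5/4, 3/2, 2 } = simplest 5031/4096
bbrrrbbbrbrrbbb: Left { 0, 1, 9/8, 19/16, 39/32, 157/128, 1257/1024, 2515/2048, 5031/4096 }, Right { 629/512, 315/256, 79/64, 5/4, 3/2, 2 } = simplest 10063/8192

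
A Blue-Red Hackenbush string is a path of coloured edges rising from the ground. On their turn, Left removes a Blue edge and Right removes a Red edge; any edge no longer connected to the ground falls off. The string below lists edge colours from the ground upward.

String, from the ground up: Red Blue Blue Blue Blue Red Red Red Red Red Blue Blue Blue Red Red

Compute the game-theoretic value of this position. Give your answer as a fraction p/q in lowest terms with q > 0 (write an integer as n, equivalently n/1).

-1991/16384

Prefix values for Red Blue Blue Blue Blue Red Red Red Red Red Blue Blue Blue Red Red via {L|R} + simplicity:
step 1: add Red to get R; options L={ ∅ } R={ 0 } ⇒ -1
step 2: add Blue to get RB; options L={ -1 } R={ 0 } ⇒ -1/2
step 3: add Blue to get RBB; options L={ -1 -1/2 } R={ 0 } ⇒ -1/4
step 4: add Blue to get RBBB; options L={ -1 -1/2 -1/4 } R={ 0 } ⇒ -1/8
step 5: add Blue to get RBBBB; options L={ -1 -1/2 -1/4 -1/8 } R={ 0 } ⇒ -1/16
step 6: add Red to get RBBBBR; options L={ -1 -1/2 -1/4 -1/8 } R={ -1/16 0 } ⇒ -3/32
step 7: add Red to get RBBBBRR; options L={ -1 -1/2 -1/4 -1/8 } R={ -3/32 -1/16 0 } ⇒ -7/64
step 8: add Red to get RBBBBRRR; options L={ -1 -1/2 -1/4 -1/8 } R={ -7/64 -3/32 -1/16 0 } ⇒ -15/128
step 9: add Red to get RBBBBRRRR; options L={ -1 -1/2 -1/4 -1/8 } R={ -15/128 -7/64 -3/32 -1/16 0 } ⇒ -31/256
step 10: add Red to get RBBBBRRRRR; options L={ -1 -1/2 -1/4 -1/8 } R={ -31/256 -15/128 -7/64 -3/32 -1/16 0 } ⇒ -63/512
step 11: add Blue to get RBBBBRRRRRB; options L={ -1 -1/2 -1/4 -1/8 -63/512 } R={ -31/256 -15/128 -7/64 -3/32 -1/16 0 } ⇒ -125/1024
step 12: add Blue to get RBBBBRRRRRBB; options L={ -1 -1/2 -1/4 -1/8 -63/512 -125/1024 } R={ -31/256 -15/128 -7/64 -3/32 -1/16 0 } ⇒ -249/2048
step 13: add Blue to get RBBBBRRRRRBBB; options L={ -1 -1/2 -1/4 -1/8 -63/512 -125/1024 -249/2048 } R={ -31/256 -15/128 -7/64 -3/32 -1/16 0 } ⇒ -497/4096
step 14: add Red to get RBBBBRRRRRBBBR; options L={ -1 -1/2 -1/4 -1/8 -63/512 -125/1024 -249/2048 } R={ -497/4096 -31/256 -15/128 -7/64 -3/32 -1/16 0 } ⇒ -995/8192
step 15: add Red to get RBBBBRRRRRBBBRR; options L={ -1 -1/2 -1/4 -1/8 -63/512 -125/1024 -249/2048 } R={ -995/8192 -497/4096 -31/256 -15/128 -7/64 -3/32 -1/16 0 } ⇒ -1991/16384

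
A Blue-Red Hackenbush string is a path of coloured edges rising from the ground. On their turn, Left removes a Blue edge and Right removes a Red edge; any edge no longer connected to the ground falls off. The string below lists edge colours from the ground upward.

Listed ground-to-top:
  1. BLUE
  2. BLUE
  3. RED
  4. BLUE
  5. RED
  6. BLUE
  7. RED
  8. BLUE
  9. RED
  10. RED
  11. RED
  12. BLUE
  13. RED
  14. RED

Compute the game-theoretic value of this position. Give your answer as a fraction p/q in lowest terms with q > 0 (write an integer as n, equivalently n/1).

6793/4096

value(B) = { 0 |  } so 1
value(BB) = { 0 1 |  } so 2
value(BBR) = { 0 1 | 2 } so 3/2
value(BBRB) = { 0 1 3/2 | 2 } so 7/4
value(BBRBR) = { 0 1 3/2 | 7/4 2 } so 13/8
value(BBRBRB) = { 0 1 3/2 13/8 | 7/4 2 } so 27/16
value(BBRBRBR) = { 0 1 3/2 13/8 | 27/16 7/4 2 } so 53/32
value(BBRBRBRB) = { 0 1 3/2 13/8 53/32 | 27/16 7/4 2 } so 107/64
value(BBRBRBRBR) = { 0 1 3/2 13/8 53/32 | 107/64 27/16 7/4 2 } so 213/128
value(BBRBRBRBRR) = { 0 1 3/2 13/8 53/32 | 213/128 107/64 27/16 7/4 2 } so 425/256
value(BBRBRBRBRRR) = { 0 1 3/2 13/8 53/32 | 425/256 213/128 107/64 27/16 7/4 2 } so 849/512
value(BBRBRBRBRRRB) = { 0 1 3/2 13/8 53/32 849/512 | 425/256 213/128 107/64 27/16 7/4 2 } so 1699/1024
value(BBRBRBRBRRRBR) = { 0 1 3/2 13/8 53/32 849/512 | 1699/1024 425/256 213/128 107/64 27/16 7/4 2 } so 3397/2048
value(BBRBRBRBRRRBRR) = { 0 1 3/2 13/8 53/32 849/512 | 3397/2048 1699/1024 425/256 213/128 107/64 27/16 7/4 2 } so 6793/4096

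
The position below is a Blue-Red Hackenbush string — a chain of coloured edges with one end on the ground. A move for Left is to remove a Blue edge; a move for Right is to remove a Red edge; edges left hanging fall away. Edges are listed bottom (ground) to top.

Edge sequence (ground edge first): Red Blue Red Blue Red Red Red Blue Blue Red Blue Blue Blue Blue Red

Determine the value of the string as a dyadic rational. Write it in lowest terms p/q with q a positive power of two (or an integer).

-11843/16384

Recurse on prefixes of the 15-edge string Red Blue Red Blue Red Red Red Blue Blue Red Blue Blue Blue Blue Red:
G(R) = { ∅ | 0 } = -1
G(RB) = { -1 | 0 } = -1/2
G(RBR) = { -1 | -1/2; 0 } = -3/4
G(RBRB) = { -1; -3/4 | -1/2; 0 } = -5/8
G(RBRBR) = { -1; -3/4 | -5/8; -1/2; 0 } = -11/16
G(RBRBRR) = { -1; -3/4 | -11/16; -5/8; -1/2; 0 } = -23/32
G(RBRBRRR) = { -1; -3/4 | -23/32; -11/16; -5/8; -1/2; 0 } = -47/64
G(RBRBRRRB) = { -1; -3/4; -47/64 | -23/32; -11/16; -5/8; -1/2; 0 } = -93/128
G(RBRBRRRBB) = { -1; -3/4; -47/64; -93/128 | -23/32; -11/16; -5/8; -1/2; 0 } = -185/256
G(RBRBRRRBBR) = { -1; -3/4; -47/64; -93/128 | -185/256; -23/32; -11/16; -5/8; -1/2; 0 } = -371/512
G(RBRBRRRBBRB) = { -1; -3/4; -47/64; -93/128; -371/512 | -185/256; -23/32; -11/16; -5/8; -1/2; 0 } = -741/1024
G(RBRBRRRBBRBB) = { -1; -3/4; -47/64; -93/128; -371/512; -741/1024 | -185/256; -23/32; -11/16; -5/8; -1/2; 0 } = -1481/2048
G(RBRBRRRBBRBBB) = { -1; -3/4; -47/64; -93/128; -371/512; -741/1024; -1481/2048 | -185/256; -23/32; -11/16; -5/8; -1/2; 0 } = -2961/4096
G(RBRBRRRBBRBBBB) = { -1; -3/4; -47/64; -93/128; -371/512; -741/1024; -1481/2048; -2961/4096 | -185/256; -23/32; -11/16; -5/8; -1/2; 0 } = -5921/8192
G(RBRBRRRBBRBBBBR) = { -1; -3/4; -47/64; -93/128; -371/512; -741/1024; -1481/2048; -2961/4096 | -5921/8192; -185/256; -23/32; -11/16; -5/8; -1/2; 0 } = -11843/16384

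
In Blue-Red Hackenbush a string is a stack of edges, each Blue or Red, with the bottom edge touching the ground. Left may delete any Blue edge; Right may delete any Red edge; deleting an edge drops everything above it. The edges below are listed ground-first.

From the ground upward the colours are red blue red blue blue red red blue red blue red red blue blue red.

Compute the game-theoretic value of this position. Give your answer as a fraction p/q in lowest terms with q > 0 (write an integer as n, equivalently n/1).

-9907/16384

Prefix values for red blue red blue blue red red blue red blue red red blue blue red via {L|R} + simplicity:
edge 1 of 15 (red): {  | 0 } => -1
edge 2 of 15 (blue): { -1 | 0 } => -1/2
edge 3 of 15 (red): { -1 | -1/2, 0 } => -3/4
edge 4 of 15 (blue): { -1, -3/4 | -1/2, 0 } => -5/8
edge 5 of 15 (blue): { -1, -3/4, -5/8 | -1/2, 0 } => -9/16
edge 6 of 15 (red): { -1, -3/4, -5/8 | -9/16, -1/2, 0 } => -19/32
edge 7 of 15 (red): { -1, -3/4, -5/8 | -19/32, -9/16, -1/2, 0 } => -39/64
edge 8 of 15 (blue): { -1, -3/4, -5/8, -39/64 | -19/32, -9/16, -1/2, 0 } => -77/128
edge 9 of 15 (red): { -1, -3/4, -5/8, -39/64 | -77/128, -19/32, -9/16, -1/2, 0 } => -155/256
edge 10 of 15 (blue): { -1, -3/4, -5/8, -39/64, -155/256 | -77/128, -19/32, -9/16, -1/2, 0 } => -309/512
edge 11 of 15 (red): { -1, -3/4, -5/8, -39/64, -155/256 | -309/512, -77/128, -19/32, -9/16, -1/2, 0 } => -619/1024
edge 12 of 15 (red): { -1, -3/4, -5/8, -39/64, -155/256 | -619/1024, -309/512, -77/128, -19/32, -9/16, -1/2, 0 } => -1239/2048
edge 13 of 15 (blue): { -1, -3/4, -5/8, -39/64, -155/256, -1239/2048 | -619/1024, -309/512, -77/128, -19/32, -9/16, -1/2, 0 } => -2477/4096
edge 14 of 15 (blue): { -1, -3/4, -5/8, -39/64, -155/256, -1239/2048, -2477/4096 | -619/1024, -309/512, -77/128, -19/32, -9/16, -1/2, 0 } => -4953/8192
edge 15 of 15 (red): { -1, -3/4, -5/8, -39/64, -155/256, -1239/2048, -2477/4096 | -4953/8192, -619/1024, -309/512, -77/128, -19/32, -9/16, -1/2, 0 } => -9907/16384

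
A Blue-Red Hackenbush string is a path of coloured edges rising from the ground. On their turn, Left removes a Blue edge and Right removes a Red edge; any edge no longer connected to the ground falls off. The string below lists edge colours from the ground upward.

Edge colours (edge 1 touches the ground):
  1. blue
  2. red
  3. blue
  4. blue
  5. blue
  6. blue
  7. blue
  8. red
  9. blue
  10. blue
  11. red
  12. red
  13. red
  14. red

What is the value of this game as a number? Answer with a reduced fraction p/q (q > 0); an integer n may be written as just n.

Build g(s[:k]) for k = 1..14, string s = blue red blue blue blue blue blue red blue blue red red red red.
edge 1 of 14 (blue): { 0 | ∅ } => 1
edge 2 of 14 (red): { 0 | 1 } => 1/2
edge 3 of 14 (blue): { 0; 1/2 | 1 } => 3/4
edge 4 of 14 (blue): { 0; 1/2; 3/4 | 1 } => 7/8
edge 5 of 14 (blue): { 0; 1/2; 3/4; 7/8 | 1 } => 15/16
edge 6 of 14 (blue): { 0; 1/2; 3/4; 7/8; 15/16 | 1 } => 31/32
edge 7 of 14 (blue): { 0; 1/2; 3/4; 7/8; 15/16; 31/32 | 1 } => 63/64
edge 8 of 14 (red): { 0; 1/2; 3/4; 7/8; 15/16; 31/32 | 63/64; 1 } => 125/128
edge 9 of 14 (blue): { 0; 1/2; 3/4; 7/8; 15/16; 31/32; 125/128 | 63/64; 1 } => 251/256
edge 10 of 14 (blue): { 0; 1/2; 3/4; 7/8; 15/16; 31/32; 125/128; 251/256 | 63/64; 1 } => 503/512
edge 11 of 14 (red): { 0; 1/2; 3/4; 7/8; 15/16; 31/32; 125/128; 251/256 | 503/512; 63/64; 1 } => 1005/1024
edge 12 of 14 (red): { 0; 1/2; 3/4; 7/8; 15/16; 31/32; 125/128; 251/256 | 1005/1024; 503/512; 63/64; 1 } => 2009/2048
edge 13 of 14 (red): { 0; 1/2; 3/4; 7/8; 15/16; 31/32; 125/128; 251/256 | 2009/2048; 1005/1024; 503/512; 63/64; 1 } => 4017/4096
edge 14 of 14 (red): { 0; 1/2; 3/4; 7/8; 15/16; 31/32; 125/128; 251/256 | 4017/4096; 2009/2048; 1005/1024; 503/512; 63/64; 1 } => 8033/8192

8033/8192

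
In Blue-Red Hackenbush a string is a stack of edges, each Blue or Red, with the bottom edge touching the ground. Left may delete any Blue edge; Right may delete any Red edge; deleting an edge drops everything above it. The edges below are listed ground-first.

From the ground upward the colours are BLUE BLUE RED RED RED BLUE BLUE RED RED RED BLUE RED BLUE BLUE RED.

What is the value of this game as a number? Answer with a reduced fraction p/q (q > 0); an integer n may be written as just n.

Prefix values for BLUE BLUE RED RED RED BLUE BLUE RED RED RED BLUE RED BLUE BLUE RED via {L|R} + simplicity:
g_1 [B]  L=[0]  R=[∅]  => 1
g_2 [BB]  L=[0 1]  R=[∅]  => 2
g_3 [BBR]  L=[0 1]  R=[2]  => 3/2
g_4 [BBRR]  L=[0 1]  R=[3/2 2]  => 5/4
g_5 [BBRRR]  L=[0 1]  R=[5/4 3/2 2]  => 9/8
g_6 [BBRRRB]  L=[0 1 9/8]  R=[5/4 3/2 2]  => 19/16
g_7 [BBRRRBB]  L=[0 1 9/8 19/16]  R=[5/4 3/2 2]  => 39/32
g_8 [BBRRRBBR]  L=[0 1 9/8 19/16]  R=[39/32 5/4 3/2 2]  => 77/64
g_9 [BBRRRBBRR]  L=[0 1 9/8 19/16]  R=[77/64 39/32 5/4 3/2 2]  => 153/128
g_10 [BBRRRBBRRR]  L=[0 1 9/8 19/16]  R=[153/128 77/64 39/32 5/4 3/2 2]  => 305/256
g_11 [BBRRRBBRRRB]  L=[0 1 9/8 19/16 305/256]  R=[153/128 77/64 39/32 5/4 3/2 2]  => 611/512
g_12 [BBRRRBBRRRBR]  L=[0 1 9/8 19/16 305/256]  R=[611/512 153/128 77/64 39/32 5/4 3/2 2]  => 1221/1024
g_13 [BBRRRBBRRRBRB]  L=[0 1 9/8 19/16 305/256 1221/1024]  R=[611/512 153/128 77/64 39/32 5/4 3/2 2]  => 2443/2048
g_14 [BBRRRBBRRRBRBB]  L=[0 1 9/8 19/16 305/256 1221/1024 2443/2048]  R=[611/512 153/128 77/64 39/32 5/4 3/2 2]  => 4887/4096
g_15 [BBRRRBBRRRBRBBR]  L=[0 1 9/8 19/16 305/256 1221/1024 2443/2048]  R=[4887/4096 611/512 153/128 77/64 39/32 5/4 3/2 2]  => 9773/8192

9773/8192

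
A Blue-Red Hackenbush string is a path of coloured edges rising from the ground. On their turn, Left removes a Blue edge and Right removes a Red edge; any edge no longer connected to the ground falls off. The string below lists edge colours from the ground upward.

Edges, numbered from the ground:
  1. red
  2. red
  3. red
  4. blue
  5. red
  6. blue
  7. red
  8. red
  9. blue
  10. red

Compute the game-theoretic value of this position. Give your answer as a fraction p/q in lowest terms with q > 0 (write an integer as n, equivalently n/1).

-347/128

Prefix values for red red red blue red blue red red blue red via {L|R} + simplicity:
step 1: add red to get r; options L={ ∅ } R={ 0 } -> -1
step 2: add red to get rr; options L={ ∅ } R={ -1,0 } -> -2
step 3: add red to get rrr; options L={ ∅ } R={ -2,-1,0 } -> -3
step 4: add blue to get rrrb; options L={ -3 } R={ -2,-1,0 } -> -5/2
step 5: add red to get rrrbr; options L={ -3 } R={ -5/2,-2,-1,0 } -> -11/4
step 6: add blue to get rrrbrb; options L={ -3,-11/4 } R={ -5/2,-2,-1,0 } -> -21/8
step 7: add red to get rrrbrbr; options L={ -3,-11/4 } R={ -21/8,-5/2,-2,-1,0 } -> -43/16
step 8: add red to get rrrbrbrr; options L={ -3,-11/4 } R={ -43/16,-21/8,-5/2,-2,-1,0 } -> -87/32
step 9: add blue to get rrrbrbrrb; options L={ -3,-11/4,-87/32 } R={ -43/16,-21/8,-5/2,-2,-1,0 } -> -173/64
step 10: add red to get rrrbrbrrbr; options L={ -3,-11/4,-87/32 } R={ -173/64,-43/16,-21/8,-5/2,-2,-1,0 } -> -347/128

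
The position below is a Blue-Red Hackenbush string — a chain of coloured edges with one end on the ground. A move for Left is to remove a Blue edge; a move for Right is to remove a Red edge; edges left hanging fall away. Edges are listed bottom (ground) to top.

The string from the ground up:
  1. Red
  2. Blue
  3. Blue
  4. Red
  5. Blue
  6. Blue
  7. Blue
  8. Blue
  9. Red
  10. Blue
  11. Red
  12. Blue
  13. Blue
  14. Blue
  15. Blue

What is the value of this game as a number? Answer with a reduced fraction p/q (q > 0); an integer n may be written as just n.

-4257/16384

value(R) = { (no moves) | 0 } => -1
value(RB) = { -1 | 0 } => -1/2
value(RBB) = { -1,-1/2 | 0 } => -1/4
value(RBBR) = { -1,-1/2 | -1/4,0 } => -3/8
value(RBBRB) = { -1,-1/2,-3/8 | -1/4,0 } => -5/16
value(RBBRBB) = { -1,-1/2,-3/8,-5/16 | -1/4,0 } => -9/32
value(RBBRBBB) = { -1,-1/2,-3/8,-5/16,-9/32 | -1/4,0 } => -17/64
value(RBBRBBBB) = { -1,-1/2,-3/8,-5/16,-9/32,-17/64 | -1/4,0 } => -33/128
value(RBBRBBBBR) = { -1,-1/2,-3/8,-5/16,-9/32,-17/64 | -33/128,-1/4,0 } => -67/256
value(RBBRBBBBRB) = { -1,-1/2,-3/8,-5/16,-9/32,-17/64,-67/256 | -33/128,-1/4,0 } => -133/512
value(RBBRBBBBRBR) = { -1,-1/2,-3/8,-5/16,-9/32,-17/64,-67/256 | -133/512,-33/128,-1/4,0 } => -267/1024
value(RBBRBBBBRBRB) = { -1,-1/2,-3/8,-5/16,-9/32,-17/64,-67/256,-267/1024 | -133/512,-33/128,-1/4,0 } => -533/2048
value(RBBRBBBBRBRBB) = { -1,-1/2,-3/8,-5/16,-9/32,-17/64,-67/256,-267/1024,-533/2048 | -133/512,-33/128,-1/4,0 } => -1065/4096
value(RBBRBBBBRBRBBB) = { -1,-1/2,-3/8,-5/16,-9/32,-17/64,-67/256,-267/1024,-533/2048,-1065/4096 | -133/512,-33/128,-1/4,0 } => -2129/8192
value(RBBRBBBBRBRBBBB) = { -1,-1/2,-3/8,-5/16,-9/32,-17/64,-67/256,-267/1024,-533/2048,-1065/4096,-2129/8192 | -133/512,-33/128,-1/4,0 } => -4257/16384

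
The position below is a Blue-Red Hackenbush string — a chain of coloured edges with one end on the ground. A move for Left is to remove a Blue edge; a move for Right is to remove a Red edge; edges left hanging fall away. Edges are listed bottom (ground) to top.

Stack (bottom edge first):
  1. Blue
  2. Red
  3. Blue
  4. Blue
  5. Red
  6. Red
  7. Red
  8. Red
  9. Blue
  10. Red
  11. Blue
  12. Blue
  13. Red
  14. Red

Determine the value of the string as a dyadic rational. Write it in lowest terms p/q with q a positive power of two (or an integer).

6233/8192

G_1 [B]  L=[0]  R=[]  gives 1
G_2 [BR]  L=[0]  R=[1]  gives 1/2
G_3 [BRB]  L=[0, 1/2]  R=[1]  gives 3/4
G_4 [BRBB]  L=[0, 1/2, 3/4]  R=[1]  gives 7/8
G_5 [BRBBR]  L=[0, 1/2, 3/4]  R=[7/8, 1]  gives 13/16
G_6 [BRBBRR]  L=[0, 1/2, 3/4]  R=[13/16, 7/8, 1]  gives 25/32
G_7 [BRBBRRR]  L=[0, 1/2, 3/4]  R=[25/32, 13/16, 7/8, 1]  gives 49/64
G_8 [BRBBRRRR]  L=[0, 1/2, 3/4]  R=[49/64, 25/32, 13/16, 7/8, 1]  gives 97/128
G_9 [BRBBRRRRB]  L=[0, 1/2, 3/4, 97/128]  R=[49/64, 25/32, 13/16, 7/8, 1]  gives 195/256
G_10 [BRBBRRRRBR]  L=[0, 1/2, 3/4, 97/128]  R=[195/256, 49/64, 25/32, 13/16, 7/8, 1]  gives 389/512
G_11 [BRBBRRRRBRB]  L=[0, 1/2, 3/4, 97/128, 389/512]  R=[195/256, 49/64, 25/32, 13/16, 7/8, 1]  gives 779/1024
G_12 [BRBBRRRRBRBB]  L=[0, 1/2, 3/4, 97/128, 389/512, 779/1024]  R=[195/256, 49/64, 25/32, 13/16, 7/8, 1]  gives 1559/2048
G_13 [BRBBRRRRBRBBR]  L=[0, 1/2, 3/4, 97/128, 389/512, 779/1024]  R=[1559/2048, 195/256, 49/64, 25/32, 13/16, 7/8, 1]  gives 3117/4096
G_14 [BRBBRRRRBRBBRR]  L=[0, 1/2, 3/4, 97/128, 389/512, 779/1024]  R=[3117/4096, 1559/2048, 195/256, 49/64, 25/32, 13/16, 7/8, 1]  gives 6233/8192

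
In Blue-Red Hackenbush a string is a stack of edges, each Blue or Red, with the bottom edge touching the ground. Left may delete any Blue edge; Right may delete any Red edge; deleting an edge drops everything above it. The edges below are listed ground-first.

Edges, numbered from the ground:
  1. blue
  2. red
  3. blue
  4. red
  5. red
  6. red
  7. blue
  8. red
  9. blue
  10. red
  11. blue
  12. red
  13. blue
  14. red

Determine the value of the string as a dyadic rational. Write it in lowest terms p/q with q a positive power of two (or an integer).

1 of 14 · b · max L 0 · min R +∞ => 1
2 of 14 · br · max L 0 · min R 1 => 1/2
3 of 14 · brb · max L 1/2 · min R 1 => 3/4
4 of 14 · brbr · max L 1/2 · min R 3/4 => 5/8
5 of 14 · brbrr · max L 1/2 · min R 5/8 => 9/16
6 of 14 · brbrrr · max L 1/2 · min R 9/16 => 17/32
7 of 14 · brbrrrb · max L 17/32 · min R 9/16 => 35/64
8 of 14 · brbrrrbr · max L 17/32 · min R 35/64 => 69/128
9 of 14 · brbrrrbrb · max L 69/128 · min R 35/64 => 139/256
10 of 14 · brbrrrbrbr · max L 69/128 · min R 139/256 => 277/512
11 of 14 · brbrrrbrbrb · max L 277/512 · min R 139/256 => 555/1024
12 of 14 · brbrrrbrbrbr · max L 277/512 · min R 555/1024 => 1109/2048
13 of 14 · brbrrrbrbrbrb · max L 1109/2048 · min R 555/1024 => 2219/4096
14 of 14 · brbrrrbrbrbrbr · max L 1109/2048 · min R 2219/4096 => 4437/8192

4437/8192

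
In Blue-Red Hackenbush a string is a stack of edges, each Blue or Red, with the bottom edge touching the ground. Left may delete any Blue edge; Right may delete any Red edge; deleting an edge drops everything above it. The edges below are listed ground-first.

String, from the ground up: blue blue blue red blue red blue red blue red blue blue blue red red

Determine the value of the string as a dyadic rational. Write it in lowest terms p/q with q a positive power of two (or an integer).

10937/4096

Recurse on prefixes of the 15-edge string blue blue blue red blue red blue red blue red blue blue blue red red:
v_1 [b]  L=[0]  R=[none]  — 1
v_2 [bb]  L=[0, 1]  R=[none]  — 2
v_3 [bbb]  L=[0, 1, 2]  R=[none]  — 3
v_4 [bbbr]  L=[0, 1, 2]  R=[3]  — 5/2
v_5 [bbbrb]  L=[0, 1, 2, 5/2]  R=[3]  — 11/4
v_6 [bbbrbr]  L=[0, 1, 2, 5/2]  R=[11/4, 3]  — 21/8
v_7 [bbbrbrb]  L=[0, 1, 2, 5/2, 21/8]  R=[11/4, 3]  — 43/16
v_8 [bbbrbrbr]  L=[0, 1, 2, 5/2, 21/8]  R=[43/16, 11/4, 3]  — 85/32
v_9 [bbbrbrbrb]  L=[0, 1, 2, 5/2, 21/8, 85/32]  R=[43/16, 11/4, 3]  — 171/64
v_10 [bbbrbrbrbr]  L=[0, 1, 2, 5/2, 21/8, 85/32]  R=[171/64, 43/16, 11/4, 3]  — 341/128
v_11 [bbbrbrbrbrb]  L=[0, 1, 2, 5/2, 21/8, 85/32, 341/128]  R=[171/64, 43/16, 11/4, 3]  — 683/256
v_12 [bbbrbrbrbrbb]  L=[0, 1, 2, 5/2, 21/8, 85/32, 341/128, 683/256]  R=[171/64, 43/16, 11/4, 3]  — 1367/512
v_13 [bbbrbrbrbrbbb]  L=[0, 1, 2, 5/2, 21/8, 85/32, 341/128, 683/256, 1367/512]  R=[171/64, 43/16, 11/4, 3]  — 2735/1024
v_14 [bbbrbrbrbrbbbr]  L=[0, 1, 2, 5/2, 21/8, 85/32, 341/128, 683/256, 1367/512]  R=[2735/1024, 171/64, 43/16, 11/4, 3]  — 5469/2048
v_15 [bbbrbrbrbrbbbrr]  L=[0, 1, 2, 5/2, 21/8, 85/32, 341/128, 683/256, 1367/512]  R=[5469/2048, 2735/1024, 171/64, 43/16, 11/4, 3]  — 10937/4096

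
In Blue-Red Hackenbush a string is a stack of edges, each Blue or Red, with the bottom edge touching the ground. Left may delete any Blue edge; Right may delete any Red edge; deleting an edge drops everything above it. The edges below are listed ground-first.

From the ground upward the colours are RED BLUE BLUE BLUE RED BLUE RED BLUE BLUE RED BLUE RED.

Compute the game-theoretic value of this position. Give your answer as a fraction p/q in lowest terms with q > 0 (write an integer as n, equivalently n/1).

-331/2048

Prefix values for RED BLUE BLUE BLUE RED BLUE RED BLUE BLUE RED BLUE RED via {L|R} + simplicity:
R: Left { · }, Right { 0 } gives simplest -1
RB: Left { -1 }, Right { 0 } gives simplest -1/2
RBB: Left { -1; -1/2 }, Right { 0 } gives simplest -1/4
RBBB: Left { -1; -1/2; -1/4 }, Right { 0 } gives simplest -1/8
RBBBR: Left { -1; -1/2; -1/4 }, Right { -1/8; 0 } gives simplest -3/16
RBBBRB: Left { -1; -1/2; -1/4; -3/16 }, Right { -1/8; 0 } gives simplest -5/32
RBBBRBR: Left { -1; -1/2; -1/4; -3/16 }, Right { -5/32; -1/8; 0 } gives simplest -11/64
RBBBRBRB: Left { -1; -1/2; -1/4; -3/16; -11/64 }, Right { -5/32; -1/8; 0 } gives simplest -21/128
RBBBRBRBB: Left { -1; -1/2; -1/4; -3/16; -11/64; -21/128 }, Right { -5/32; -1/8; 0 } gives simplest -41/256
RBBBRBRBBR: Left { -1; -1/2; -1/4; -3/16; -11/64; -21/128 }, Right { -41/256; -5/32; -1/8; 0 } gives simplest -83/512
RBBBRBRBBRB: Left { -1; -1/2; -1/4; -3/16; -11/64; -21/128; -83/512 }, Right { -41/256; -5/32; -1/8; 0 } gives simplest -165/1024
RBBBRBRBBRBR: Left { -1; -1/2; -1/4; -3/16; -11/64; -21/128; -83/512 }, Right { -165/1024; -41/256; -5/32; -1/8; 0 } gives simplest -331/2048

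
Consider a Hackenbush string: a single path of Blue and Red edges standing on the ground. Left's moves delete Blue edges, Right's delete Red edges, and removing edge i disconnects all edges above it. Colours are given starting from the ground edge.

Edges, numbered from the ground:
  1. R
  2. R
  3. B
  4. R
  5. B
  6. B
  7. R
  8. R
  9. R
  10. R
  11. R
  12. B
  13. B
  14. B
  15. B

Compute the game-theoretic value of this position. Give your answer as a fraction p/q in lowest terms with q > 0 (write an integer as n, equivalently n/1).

edge 1 of 15 (R): { · | 0 } = -1
edge 2 of 15 (R): { · | -1; 0 } = -2
edge 3 of 15 (B): { -2 | -1; 0 } = -3/2
edge 4 of 15 (R): { -2 | -3/2; -1; 0 } = -7/4
edge 5 of 15 (B): { -2; -7/4 | -3/2; -1; 0 } = -13/8
edge 6 of 15 (B): { -2; -7/4; -13/8 | -3/2; -1; 0 } = -25/16
edge 7 of 15 (R): { -2; -7/4; -13/8 | -25/16; -3/2; -1; 0 } = -51/32
edge 8 of 15 (R): { -2; -7/4; -13/8 | -51/32; -25/16; -3/2; -1; 0 } = -103/64
edge 9 of 15 (R): { -2; -7/4; -13/8 | -103/64; -51/32; -25/16; -3/2; -1; 0 } = -207/128
edge 10 of 15 (R): { -2; -7/4; -13/8 | -207/128; -103/64; -51/32; -25/16; -3/2; -1; 0 } = -415/256
edge 11 of 15 (R): { -2; -7/4; -13/8 | -415/256; -207/128; -103/64; -51/32; -25/16; -3/2; -1; 0 } = -831/512
edge 12 of 15 (B): { -2; -7/4; -13/8; -831/512 | -415/256; -207/128; -103/64; -51/32; -25/16; -3/2; -1; 0 } = -1661/1024
edge 13 of 15 (B): { -2; -7/4; -13/8; -831/512; -1661/1024 | -415/256; -207/128; -103/64; -51/32; -25/16; -3/2; -1; 0 } = -3321/2048
edge 14 of 15 (B): { -2; -7/4; -13/8; -831/512; -1661/1024; -3321/2048 | -415/256; -207/128; -103/64; -51/32; -25/16; -3/2; -1; 0 } = -6641/4096
edge 15 of 15 (B): { -2; -7/4; -13/8; -831/512; -1661/1024; -3321/2048; -6641/4096 | -415/256; -207/128; -103/64; -51/32; -25/16; -3/2; -1; 0 } = -13281/8192

-13281/8192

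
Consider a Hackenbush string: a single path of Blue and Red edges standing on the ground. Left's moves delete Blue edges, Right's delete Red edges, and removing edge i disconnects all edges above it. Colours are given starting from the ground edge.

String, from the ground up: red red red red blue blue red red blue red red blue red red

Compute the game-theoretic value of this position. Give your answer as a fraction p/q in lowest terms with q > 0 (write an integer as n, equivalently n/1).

r: Left {  }, Right { 0 } → simplest -1
rr: Left {  }, Right { -1,0 } → simplest -2
rrr: Left {  }, Right { -2,-1,0 } → simplest -3
rrrr: Left {  }, Right { -3,-2,-1,0 } → simplest -4
rrrrb: Left { -4 }, Right { -3,-2,-1,0 } → simplest -7/2
rrrrbb: Left { -4,-7/2 }, Right { -3,-2,-1,0 } → simplest -13/4
rrrrbbr: Left { -4,-7/2 }, Right { -13/4,-3,-2,-1,0 } → simplest -27/8
rrrrbbrr: Left { -4,-7/2 }, Right { -27/8,-13/4,-3,-2,-1,0 } → simplest -55/16
rrrrbbrrb: Left { -4,-7/2,-55/16 }, Right { -27/8,-13/4,-3,-2,-1,0 } → simplest -109/32
rrrrbbrrbr: Left { -4,-7/2,-55/16 }, Right { -109/32,-27/8,-13/4,-3,-2,-1,0 } → simplest -219/64
rrrrbbrrbrr: Left { -4,-7/2,-55/16 }, Right { -219/64,-109/32,-27/8,-13/4,-3,-2,-1,0 } → simplest -439/128
rrrrbbrrbrrb: Left { -4,-7/2,-55/16,-439/128 }, Right { -219/64,-109/32,-27/8,-13/4,-3,-2,-1,0 } → simplest -877/256
rrrrbbrrbrrbr: Left { -4,-7/2,-55/16,-439/128 }, Right { -877/256,-219/64,-109/32,-27/8,-13/4,-3,-2,-1,0 } → simplest -1755/512
rrrrbbrrbrrbrr: Left { -4,-7/2,-55/16,-439/128 }, Right { -1755/512,-877/256,-219/64,-109/32,-27/8,-13/4,-3,-2,-1,0 } → simplest -3511/1024

-3511/1024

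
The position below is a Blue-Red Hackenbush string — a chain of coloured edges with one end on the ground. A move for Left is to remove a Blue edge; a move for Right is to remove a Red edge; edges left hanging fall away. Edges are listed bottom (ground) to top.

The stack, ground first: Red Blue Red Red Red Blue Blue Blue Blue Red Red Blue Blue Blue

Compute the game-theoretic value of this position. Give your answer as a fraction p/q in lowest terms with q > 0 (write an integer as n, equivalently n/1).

Recurse on prefixes of the 14-edge string Red Blue Red Red Red Blue Blue Blue Blue Red Red Blue Blue Blue:
v_1 [R]  L=[]  R=[0]  -> -1
v_2 [RB]  L=[-1]  R=[0]  -> -1/2
v_3 [RBR]  L=[-1]  R=[-1/2; 0]  -> -3/4
v_4 [RBRR]  L=[-1]  R=[-3/4; -1/2; 0]  -> -7/8
v_5 [RBRRR]  L=[-1]  R=[-7/8; -3/4; -1/2; 0]  -> -15/16
v_6 [RBRRRB]  L=[-1; -15/16]  R=[-7/8; -3/4; -1/2; 0]  -> -29/32
v_7 [RBRRRBB]  L=[-1; -15/16; -29/32]  R=[-7/8; -3/4; -1/2; 0]  -> -57/64
v_8 [RBRRRBBB]  L=[-1; -15/16; -29/32; -57/64]  R=[-7/8; -3/4; -1/2; 0]  -> -113/128
v_9 [RBRRRBBBB]  L=[-1; -15/16; -29/32; -57/64; -113/128]  R=[-7/8; -3/4; -1/2; 0]  -> -225/256
v_10 [RBRRRBBBBR]  L=[-1; -15/16; -29/32; -57/64; -113/128]  R=[-225/256; -7/8; -3/4; -1/2; 0]  -> -451/512
v_11 [RBRRRBBBBRR]  L=[-1; -15/16; -29/32; -57/64; -113/128]  R=[-451/512; -225/256; -7/8; -3/4; -1/2; 0]  -> -903/1024
v_12 [RBRRRBBBBRRB]  L=[-1; -15/16; -29/32; -57/64; -113/128; -903/1024]  R=[-451/512; -225/256; -7/8; -3/4; -1/2; 0]  -> -1805/2048
v_13 [RBRRRBBBBRRBB]  L=[-1; -15/16; -29/32; -57/64; -113/128; -903/1024; -1805/2048]  R=[-451/512; -225/256; -7/8; -3/4; -1/2; 0]  -> -3609/4096
v_14 [RBRRRBBBBRRBBB]  L=[-1; -15/16; -29/32; -57/64; -113/128; -903/1024; -1805/2048; -3609/4096]  R=[-451/512; -225/256; -7/8; -3/4; -1/2; 0]  -> -7217/8192

-7217/8192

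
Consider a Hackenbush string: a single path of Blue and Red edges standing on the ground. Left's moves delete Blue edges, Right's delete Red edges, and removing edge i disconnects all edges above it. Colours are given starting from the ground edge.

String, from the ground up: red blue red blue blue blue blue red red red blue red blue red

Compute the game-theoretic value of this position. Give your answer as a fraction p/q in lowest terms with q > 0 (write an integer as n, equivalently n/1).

-4331/8192

Recurse on prefixes of the 14-edge string red blue red blue blue blue blue red red red blue red blue red:
G(r) = {  | 0 } gives -1
G(rb) = { -1 | 0 } gives -1/2
G(rbr) = { -1 | -1/2 0 } gives -3/4
G(rbrb) = { -1 -3/4 | -1/2 0 } gives -5/8
G(rbrbb) = { -1 -3/4 -5/8 | -1/2 0 } gives -9/16
G(rbrbbb) = { -1 -3/4 -5/8 -9/16 | -1/2 0 } gives -17/32
G(rbrbbbb) = { -1 -3/4 -5/8 -9/16 -17/32 | -1/2 0 } gives -33/64
G(rbrbbbbr) = { -1 -3/4 -5/8 -9/16 -17/32 | -33/64 -1/2 0 } gives -67/128
G(rbrbbbbrr) = { -1 -3/4 -5/8 -9/16 -17/32 | -67/128 -33/64 -1/2 0 } gives -135/256
G(rbrbbbbrrr) = { -1 -3/4 -5/8 -9/16 -17/32 | -135/256 -67/128 -33/64 -1/2 0 } gives -271/512
G(rbrbbbbrrrb) = { -1 -3/4 -5/8 -9/16 -17/32 -271/512 | -135/256 -67/128 -33/64 -1/2 0 } gives -541/1024
G(rbrbbbbrrrbr) = { -1 -3/4 -5/8 -9/16 -17/32 -271/512 | -541/1024 -135/256 -67/128 -33/64 -1/2 0 } gives -1083/2048
G(rbrbbbbrrrbrb) = { -1 -3/4 -5/8 -9/16 -17/32 -271/512 -1083/2048 | -541/1024 -135/256 -67/128 -33/64 -1/2 0 } gives -2165/4096
G(rbrbbbbrrrbrbr) = { -1 -3/4 -5/8 -9/16 -17/32 -271/512 -1083/2048 | -2165/4096 -541/1024 -135/256 -67/128 -33/64 -1/2 0 } gives -4331/8192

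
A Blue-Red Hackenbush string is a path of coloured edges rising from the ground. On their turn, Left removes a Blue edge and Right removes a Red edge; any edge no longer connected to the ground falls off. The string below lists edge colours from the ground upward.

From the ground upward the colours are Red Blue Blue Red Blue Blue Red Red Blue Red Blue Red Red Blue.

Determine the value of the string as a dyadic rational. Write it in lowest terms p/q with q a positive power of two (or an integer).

-2477/8192

Recurse on prefixes of the 14-edge string Red Blue Blue Red Blue Blue Red Red Blue Red Blue Red Red Blue:
1 of 14 · R · max L −∞ · min R 0 gives -1
2 of 14 · RB · max L -1 · min R 0 gives -1/2
3 of 14 · RBB · max L -1/2 · min R 0 gives -1/4
4 of 14 · RBBR · max L -1/2 · min R -1/4 gives -3/8
5 of 14 · RBBRB · max L -3/8 · min R -1/4 gives -5/16
6 of 14 · RBBRBB · max L -5/16 · min R -1/4 gives -9/32
7 of 14 · RBBRBBR · max L -5/16 · min R -9/32 gives -19/64
8 of 14 · RBBRBBRR · max L -5/16 · min R -19/64 gives -39/128
9 of 14 · RBBRBBRRB · max L -39/128 · min R -19/64 gives -77/256
10 of 14 · RBBRBBRRBR · max L -39/128 · min R -77/256 gives -155/512
11 of 14 · RBBRBBRRBRB · max L -155/512 · min R -77/256 gives -309/1024
12 of 14 · RBBRBBRRBRBR · max L -155/512 · min R -309/1024 gives -619/2048
13 of 14 · RBBRBBRRBRBRR · max L -155/512 · min R -619/2048 gives -1239/4096
14 of 14 · RBBRBBRRBRBRRB · max L -1239/4096 · min R -619/2048 gives -2477/8192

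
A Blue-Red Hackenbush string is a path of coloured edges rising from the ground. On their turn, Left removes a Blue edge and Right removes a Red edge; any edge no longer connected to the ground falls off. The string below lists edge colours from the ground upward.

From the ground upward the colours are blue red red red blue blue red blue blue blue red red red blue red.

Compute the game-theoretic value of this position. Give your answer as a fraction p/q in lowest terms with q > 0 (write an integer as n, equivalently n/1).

val_1 [b]  L=[0]  R=[(no moves)]  so 1
val_2 [br]  L=[0]  R=[1]  so 1/2
val_3 [brr]  L=[0]  R=[1/2; 1]  so 1/4
val_4 [brrr]  L=[0]  R=[1/4; 1/2; 1]  so 1/8
val_5 [brrrb]  L=[0; 1/8]  R=[1/4; 1/2; 1]  so 3/16
val_6 [brrrbb]  L=[0; 1/8; 3/16]  R=[1/4; 1/2; 1]  so 7/32
val_7 [brrrbbr]  L=[0; 1/8; 3/16]  R=[7/32; 1/4; 1/2; 1]  so 13/64
val_8 [brrrbbrb]  L=[0; 1/8; 3/16; 13/64]  R=[7/32; 1/4; 1/2; 1]  so 27/128
val_9 [brrrbbrbb]  L=[0; 1/8; 3/16; 13/64; 27/128]  R=[7/32; 1/4; 1/2; 1]  so 55/256
val_10 [brrrbbrbbb]  L=[0; 1/8; 3/16; 13/64; 27/128; 55/256]  R=[7/32; 1/4; 1/2; 1]  so 111/512
val_11 [brrrbbrbbbr]  L=[0; 1/8; 3/16; 13/64; 27/128; 55/256]  R=[111/512; 7/32; 1/4; 1/2; 1]  so 221/1024
val_12 [brrrbbrbbbrr]  L=[0; 1/8; 3/16; 13/64; 27/128; 55/256]  R=[221/1024; 111/512; 7/32; 1/4; 1/2; 1]  so 441/2048
val_13 [brrrbbrbbbrrr]  L=[0; 1/8; 3/16; 13/64; 27/128; 55/256]  R=[441/2048; 221/1024; 111/512; 7/32; 1/4; 1/2; 1]  so 881/4096
val_14 [brrrbbrbbbrrrb]  L=[0; 1/8; 3/16; 13/64; 27/128; 55/256; 881/4096]  R=[441/2048; 221/1024; 111/512; 7/32; 1/4; 1/2; 1]  so 1763/8192
val_15 [brrrbbrbbbrrrbr]  L=[0; 1/8; 3/16; 13/64; 27/128; 55/256; 881/4096]  R=[1763/8192; 441/2048; 221/1024; 111/512; 7/32; 1/4; 1/2; 1]  so 3525/16384

3525/16384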